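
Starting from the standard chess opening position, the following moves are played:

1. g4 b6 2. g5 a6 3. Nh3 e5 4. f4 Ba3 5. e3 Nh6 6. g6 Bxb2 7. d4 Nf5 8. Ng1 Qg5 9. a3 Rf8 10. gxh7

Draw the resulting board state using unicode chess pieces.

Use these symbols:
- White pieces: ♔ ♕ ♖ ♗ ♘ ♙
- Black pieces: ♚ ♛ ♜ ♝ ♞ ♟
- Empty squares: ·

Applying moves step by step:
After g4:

♜ ♞ ♝ ♛ ♚ ♝ ♞ ♜
♟ ♟ ♟ ♟ ♟ ♟ ♟ ♟
· · · · · · · ·
· · · · · · · ·
· · · · · · ♙ ·
· · · · · · · ·
♙ ♙ ♙ ♙ ♙ ♙ · ♙
♖ ♘ ♗ ♕ ♔ ♗ ♘ ♖


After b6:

♜ ♞ ♝ ♛ ♚ ♝ ♞ ♜
♟ · ♟ ♟ ♟ ♟ ♟ ♟
· ♟ · · · · · ·
· · · · · · · ·
· · · · · · ♙ ·
· · · · · · · ·
♙ ♙ ♙ ♙ ♙ ♙ · ♙
♖ ♘ ♗ ♕ ♔ ♗ ♘ ♖


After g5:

♜ ♞ ♝ ♛ ♚ ♝ ♞ ♜
♟ · ♟ ♟ ♟ ♟ ♟ ♟
· ♟ · · · · · ·
· · · · · · ♙ ·
· · · · · · · ·
· · · · · · · ·
♙ ♙ ♙ ♙ ♙ ♙ · ♙
♖ ♘ ♗ ♕ ♔ ♗ ♘ ♖


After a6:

♜ ♞ ♝ ♛ ♚ ♝ ♞ ♜
· · ♟ ♟ ♟ ♟ ♟ ♟
♟ ♟ · · · · · ·
· · · · · · ♙ ·
· · · · · · · ·
· · · · · · · ·
♙ ♙ ♙ ♙ ♙ ♙ · ♙
♖ ♘ ♗ ♕ ♔ ♗ ♘ ♖


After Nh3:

♜ ♞ ♝ ♛ ♚ ♝ ♞ ♜
· · ♟ ♟ ♟ ♟ ♟ ♟
♟ ♟ · · · · · ·
· · · · · · ♙ ·
· · · · · · · ·
· · · · · · · ♘
♙ ♙ ♙ ♙ ♙ ♙ · ♙
♖ ♘ ♗ ♕ ♔ ♗ · ♖


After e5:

♜ ♞ ♝ ♛ ♚ ♝ ♞ ♜
· · ♟ ♟ · ♟ ♟ ♟
♟ ♟ · · · · · ·
· · · · ♟ · ♙ ·
· · · · · · · ·
· · · · · · · ♘
♙ ♙ ♙ ♙ ♙ ♙ · ♙
♖ ♘ ♗ ♕ ♔ ♗ · ♖


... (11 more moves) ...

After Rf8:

♜ ♞ ♝ · ♚ ♜ · ·
· · ♟ ♟ · ♟ ♟ ♟
♟ ♟ · · · · ♙ ·
· · · · ♟ ♞ ♛ ·
· · · ♙ · ♙ · ·
♙ · · · ♙ · · ·
· ♝ ♙ · · · · ♙
♖ ♘ ♗ ♕ ♔ ♗ ♘ ♖


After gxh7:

♜ ♞ ♝ · ♚ ♜ · ·
· · ♟ ♟ · ♟ ♟ ♙
♟ ♟ · · · · · ·
· · · · ♟ ♞ ♛ ·
· · · ♙ · ♙ · ·
♙ · · · ♙ · · ·
· ♝ ♙ · · · · ♙
♖ ♘ ♗ ♕ ♔ ♗ ♘ ♖



  a b c d e f g h
  ─────────────────
8│♜ ♞ ♝ · ♚ ♜ · ·│8
7│· · ♟ ♟ · ♟ ♟ ♙│7
6│♟ ♟ · · · · · ·│6
5│· · · · ♟ ♞ ♛ ·│5
4│· · · ♙ · ♙ · ·│4
3│♙ · · · ♙ · · ·│3
2│· ♝ ♙ · · · · ♙│2
1│♖ ♘ ♗ ♕ ♔ ♗ ♘ ♖│1
  ─────────────────
  a b c d e f g h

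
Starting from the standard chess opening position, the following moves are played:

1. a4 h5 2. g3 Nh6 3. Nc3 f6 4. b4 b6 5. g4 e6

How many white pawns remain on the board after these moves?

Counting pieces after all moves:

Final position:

  a b c d e f g h
  ─────────────────
8│♜ ♞ ♝ ♛ ♚ ♝ · ♜│8
7│♟ · ♟ ♟ · · ♟ ·│7
6│· ♟ · · ♟ ♟ · ♞│6
5│· · · · · · · ♟│5
4│♙ ♙ · · · · ♙ ·│4
3│· · ♘ · · · · ·│3
2│· · ♙ ♙ ♙ ♙ · ♙│2
1│♖ · ♗ ♕ ♔ ♗ ♘ ♖│1
  ─────────────────
  a b c d e f g h


8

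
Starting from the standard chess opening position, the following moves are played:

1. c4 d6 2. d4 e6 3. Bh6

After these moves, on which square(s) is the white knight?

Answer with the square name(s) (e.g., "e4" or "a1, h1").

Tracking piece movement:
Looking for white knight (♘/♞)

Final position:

  a b c d e f g h
  ─────────────────
8│♜ ♞ ♝ ♛ ♚ ♝ ♞ ♜│8
7│♟ ♟ ♟ · · ♟ ♟ ♟│7
6│· · · ♟ ♟ · · ♗│6
5│· · · · · · · ·│5
4│· · ♙ ♙ · · · ·│4
3│· · · · · · · ·│3
2│♙ ♙ · · ♙ ♙ ♙ ♙│2
1│♖ ♘ · ♕ ♔ ♗ ♘ ♖│1
  ─────────────────
  a b c d e f g h


b1, g1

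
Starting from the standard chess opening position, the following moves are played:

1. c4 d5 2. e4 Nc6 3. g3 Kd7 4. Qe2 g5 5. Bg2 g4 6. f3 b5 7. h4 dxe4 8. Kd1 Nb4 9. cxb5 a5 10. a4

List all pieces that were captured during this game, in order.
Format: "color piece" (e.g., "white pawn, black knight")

Tracking captures:
  dxe4: captured white pawn
  cxb5: captured black pawn

white pawn, black pawn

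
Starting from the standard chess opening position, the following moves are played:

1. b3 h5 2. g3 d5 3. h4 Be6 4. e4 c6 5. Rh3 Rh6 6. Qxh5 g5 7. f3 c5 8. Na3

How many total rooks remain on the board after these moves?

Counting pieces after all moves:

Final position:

  a b c d e f g h
  ─────────────────
8│♜ ♞ · ♛ ♚ ♝ ♞ ·│8
7│♟ ♟ · · ♟ ♟ · ·│7
6│· · · · ♝ · · ♜│6
5│· · ♟ ♟ · · ♟ ♕│5
4│· · · · ♙ · · ♙│4
3│♘ ♙ · · · ♙ ♙ ♖│3
2│♙ · ♙ ♙ · · · ·│2
1│♖ · ♗ · ♔ ♗ ♘ ·│1
  ─────────────────
  a b c d e f g h


4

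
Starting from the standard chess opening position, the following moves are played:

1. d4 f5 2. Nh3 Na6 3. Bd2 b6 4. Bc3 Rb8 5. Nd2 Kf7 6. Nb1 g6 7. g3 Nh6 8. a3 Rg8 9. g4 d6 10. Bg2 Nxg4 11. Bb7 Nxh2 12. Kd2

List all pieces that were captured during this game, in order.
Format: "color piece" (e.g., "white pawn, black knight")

Tracking captures:
  Nxg4: captured white pawn
  Nxh2: captured white pawn

white pawn, white pawn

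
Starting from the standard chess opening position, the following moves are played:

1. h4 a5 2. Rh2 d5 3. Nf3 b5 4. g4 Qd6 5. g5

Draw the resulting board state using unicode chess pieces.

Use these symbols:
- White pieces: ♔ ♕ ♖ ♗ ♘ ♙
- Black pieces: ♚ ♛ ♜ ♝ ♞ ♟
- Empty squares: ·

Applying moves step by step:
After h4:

♜ ♞ ♝ ♛ ♚ ♝ ♞ ♜
♟ ♟ ♟ ♟ ♟ ♟ ♟ ♟
· · · · · · · ·
· · · · · · · ·
· · · · · · · ♙
· · · · · · · ·
♙ ♙ ♙ ♙ ♙ ♙ ♙ ·
♖ ♘ ♗ ♕ ♔ ♗ ♘ ♖


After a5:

♜ ♞ ♝ ♛ ♚ ♝ ♞ ♜
· ♟ ♟ ♟ ♟ ♟ ♟ ♟
· · · · · · · ·
♟ · · · · · · ·
· · · · · · · ♙
· · · · · · · ·
♙ ♙ ♙ ♙ ♙ ♙ ♙ ·
♖ ♘ ♗ ♕ ♔ ♗ ♘ ♖


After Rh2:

♜ ♞ ♝ ♛ ♚ ♝ ♞ ♜
· ♟ ♟ ♟ ♟ ♟ ♟ ♟
· · · · · · · ·
♟ · · · · · · ·
· · · · · · · ♙
· · · · · · · ·
♙ ♙ ♙ ♙ ♙ ♙ ♙ ♖
♖ ♘ ♗ ♕ ♔ ♗ ♘ ·


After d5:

♜ ♞ ♝ ♛ ♚ ♝ ♞ ♜
· ♟ ♟ · ♟ ♟ ♟ ♟
· · · · · · · ·
♟ · · ♟ · · · ·
· · · · · · · ♙
· · · · · · · ·
♙ ♙ ♙ ♙ ♙ ♙ ♙ ♖
♖ ♘ ♗ ♕ ♔ ♗ ♘ ·


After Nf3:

♜ ♞ ♝ ♛ ♚ ♝ ♞ ♜
· ♟ ♟ · ♟ ♟ ♟ ♟
· · · · · · · ·
♟ · · ♟ · · · ·
· · · · · · · ♙
· · · · · ♘ · ·
♙ ♙ ♙ ♙ ♙ ♙ ♙ ♖
♖ ♘ ♗ ♕ ♔ ♗ · ·


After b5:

♜ ♞ ♝ ♛ ♚ ♝ ♞ ♜
· · ♟ · ♟ ♟ ♟ ♟
· · · · · · · ·
♟ ♟ · ♟ · · · ·
· · · · · · · ♙
· · · · · ♘ · ·
♙ ♙ ♙ ♙ ♙ ♙ ♙ ♖
♖ ♘ ♗ ♕ ♔ ♗ · ·


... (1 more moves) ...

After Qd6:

♜ ♞ ♝ · ♚ ♝ ♞ ♜
· · ♟ · ♟ ♟ ♟ ♟
· · · ♛ · · · ·
♟ ♟ · ♟ · · · ·
· · · · · · ♙ ♙
· · · · · ♘ · ·
♙ ♙ ♙ ♙ ♙ ♙ · ♖
♖ ♘ ♗ ♕ ♔ ♗ · ·


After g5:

♜ ♞ ♝ · ♚ ♝ ♞ ♜
· · ♟ · ♟ ♟ ♟ ♟
· · · ♛ · · · ·
♟ ♟ · ♟ · · ♙ ·
· · · · · · · ♙
· · · · · ♘ · ·
♙ ♙ ♙ ♙ ♙ ♙ · ♖
♖ ♘ ♗ ♕ ♔ ♗ · ·



  a b c d e f g h
  ─────────────────
8│♜ ♞ ♝ · ♚ ♝ ♞ ♜│8
7│· · ♟ · ♟ ♟ ♟ ♟│7
6│· · · ♛ · · · ·│6
5│♟ ♟ · ♟ · · ♙ ·│5
4│· · · · · · · ♙│4
3│· · · · · ♘ · ·│3
2│♙ ♙ ♙ ♙ ♙ ♙ · ♖│2
1│♖ ♘ ♗ ♕ ♔ ♗ · ·│1
  ─────────────────
  a b c d e f g h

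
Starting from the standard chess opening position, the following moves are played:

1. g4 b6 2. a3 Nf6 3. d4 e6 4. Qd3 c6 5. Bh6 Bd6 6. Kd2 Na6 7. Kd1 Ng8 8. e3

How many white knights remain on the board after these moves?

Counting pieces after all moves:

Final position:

  a b c d e f g h
  ─────────────────
8│♜ · ♝ ♛ ♚ · ♞ ♜│8
7│♟ · · ♟ · ♟ ♟ ♟│7
6│♞ ♟ ♟ ♝ ♟ · · ♗│6
5│· · · · · · · ·│5
4│· · · ♙ · · ♙ ·│4
3│♙ · · ♕ ♙ · · ·│3
2│· ♙ ♙ · · ♙ · ♙│2
1│♖ ♘ · ♔ · ♗ ♘ ♖│1
  ─────────────────
  a b c d e f g h


2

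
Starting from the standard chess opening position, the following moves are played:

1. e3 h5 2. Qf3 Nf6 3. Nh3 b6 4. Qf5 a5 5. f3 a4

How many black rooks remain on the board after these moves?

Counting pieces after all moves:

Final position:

  a b c d e f g h
  ─────────────────
8│♜ ♞ ♝ ♛ ♚ ♝ · ♜│8
7│· · ♟ ♟ ♟ ♟ ♟ ·│7
6│· ♟ · · · ♞ · ·│6
5│· · · · · ♕ · ♟│5
4│♟ · · · · · · ·│4
3│· · · · ♙ ♙ · ♘│3
2│♙ ♙ ♙ ♙ · · ♙ ♙│2
1│♖ ♘ ♗ · ♔ ♗ · ♖│1
  ─────────────────
  a b c d e f g h


2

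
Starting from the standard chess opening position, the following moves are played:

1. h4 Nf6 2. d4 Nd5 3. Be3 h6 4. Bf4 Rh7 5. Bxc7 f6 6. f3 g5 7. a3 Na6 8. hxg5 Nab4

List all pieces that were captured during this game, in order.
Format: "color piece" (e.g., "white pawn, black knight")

Tracking captures:
  Bxc7: captured black pawn
  hxg5: captured black pawn

black pawn, black pawn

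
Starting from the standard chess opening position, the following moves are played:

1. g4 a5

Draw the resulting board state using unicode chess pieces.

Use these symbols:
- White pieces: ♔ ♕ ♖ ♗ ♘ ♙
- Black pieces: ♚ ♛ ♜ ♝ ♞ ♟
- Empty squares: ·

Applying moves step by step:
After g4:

♜ ♞ ♝ ♛ ♚ ♝ ♞ ♜
♟ ♟ ♟ ♟ ♟ ♟ ♟ ♟
· · · · · · · ·
· · · · · · · ·
· · · · · · ♙ ·
· · · · · · · ·
♙ ♙ ♙ ♙ ♙ ♙ · ♙
♖ ♘ ♗ ♕ ♔ ♗ ♘ ♖


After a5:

♜ ♞ ♝ ♛ ♚ ♝ ♞ ♜
· ♟ ♟ ♟ ♟ ♟ ♟ ♟
· · · · · · · ·
♟ · · · · · · ·
· · · · · · ♙ ·
· · · · · · · ·
♙ ♙ ♙ ♙ ♙ ♙ · ♙
♖ ♘ ♗ ♕ ♔ ♗ ♘ ♖



  a b c d e f g h
  ─────────────────
8│♜ ♞ ♝ ♛ ♚ ♝ ♞ ♜│8
7│· ♟ ♟ ♟ ♟ ♟ ♟ ♟│7
6│· · · · · · · ·│6
5│♟ · · · · · · ·│5
4│· · · · · · ♙ ·│4
3│· · · · · · · ·│3
2│♙ ♙ ♙ ♙ ♙ ♙ · ♙│2
1│♖ ♘ ♗ ♕ ♔ ♗ ♘ ♖│1
  ─────────────────
  a b c d e f g h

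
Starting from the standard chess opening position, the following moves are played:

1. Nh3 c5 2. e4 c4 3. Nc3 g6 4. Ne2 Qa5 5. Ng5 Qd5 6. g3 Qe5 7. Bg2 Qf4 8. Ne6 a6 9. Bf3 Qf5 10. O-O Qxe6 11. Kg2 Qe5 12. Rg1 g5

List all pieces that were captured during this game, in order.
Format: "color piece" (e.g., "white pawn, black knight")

Tracking captures:
  Qxe6: captured white knight

white knight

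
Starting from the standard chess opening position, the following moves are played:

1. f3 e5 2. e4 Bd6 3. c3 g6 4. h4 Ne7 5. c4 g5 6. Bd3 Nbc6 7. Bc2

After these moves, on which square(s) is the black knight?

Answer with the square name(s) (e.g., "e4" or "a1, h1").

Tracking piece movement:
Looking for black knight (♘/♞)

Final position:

  a b c d e f g h
  ─────────────────
8│♜ · ♝ ♛ ♚ · · ♜│8
7│♟ ♟ ♟ ♟ ♞ ♟ · ♟│7
6│· · ♞ ♝ · · · ·│6
5│· · · · ♟ · ♟ ·│5
4│· · ♙ · ♙ · · ♙│4
3│· · · · · ♙ · ·│3
2│♙ ♙ ♗ ♙ · · ♙ ·│2
1│♖ ♘ ♗ ♕ ♔ · ♘ ♖│1
  ─────────────────
  a b c d e f g h


c6, e7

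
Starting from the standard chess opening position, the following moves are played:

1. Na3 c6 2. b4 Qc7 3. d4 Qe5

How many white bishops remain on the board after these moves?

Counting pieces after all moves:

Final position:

  a b c d e f g h
  ─────────────────
8│♜ ♞ ♝ · ♚ ♝ ♞ ♜│8
7│♟ ♟ · ♟ ♟ ♟ ♟ ♟│7
6│· · ♟ · · · · ·│6
5│· · · · ♛ · · ·│5
4│· ♙ · ♙ · · · ·│4
3│♘ · · · · · · ·│3
2│♙ · ♙ · ♙ ♙ ♙ ♙│2
1│♖ · ♗ ♕ ♔ ♗ ♘ ♖│1
  ─────────────────
  a b c d e f g h


2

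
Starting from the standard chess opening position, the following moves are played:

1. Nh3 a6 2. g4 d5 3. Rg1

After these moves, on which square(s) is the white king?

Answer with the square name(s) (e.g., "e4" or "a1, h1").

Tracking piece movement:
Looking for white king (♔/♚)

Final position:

  a b c d e f g h
  ─────────────────
8│♜ ♞ ♝ ♛ ♚ ♝ ♞ ♜│8
7│· ♟ ♟ · ♟ ♟ ♟ ♟│7
6│♟ · · · · · · ·│6
5│· · · ♟ · · · ·│5
4│· · · · · · ♙ ·│4
3│· · · · · · · ♘│3
2│♙ ♙ ♙ ♙ ♙ ♙ · ♙│2
1│♖ ♘ ♗ ♕ ♔ ♗ ♖ ·│1
  ─────────────────
  a b c d e f g h


e1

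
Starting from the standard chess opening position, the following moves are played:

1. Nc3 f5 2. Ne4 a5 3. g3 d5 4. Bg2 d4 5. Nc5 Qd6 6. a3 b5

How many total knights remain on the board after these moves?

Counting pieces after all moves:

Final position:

  a b c d e f g h
  ─────────────────
8│♜ ♞ ♝ · ♚ ♝ ♞ ♜│8
7│· · ♟ · ♟ · ♟ ♟│7
6│· · · ♛ · · · ·│6
5│♟ ♟ ♘ · · ♟ · ·│5
4│· · · ♟ · · · ·│4
3│♙ · · · · · ♙ ·│3
2│· ♙ ♙ ♙ ♙ ♙ ♗ ♙│2
1│♖ · ♗ ♕ ♔ · ♘ ♖│1
  ─────────────────
  a b c d e f g h


4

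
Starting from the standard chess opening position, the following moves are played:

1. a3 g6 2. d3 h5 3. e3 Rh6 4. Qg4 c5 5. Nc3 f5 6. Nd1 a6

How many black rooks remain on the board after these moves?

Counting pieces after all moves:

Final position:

  a b c d e f g h
  ─────────────────
8│♜ ♞ ♝ ♛ ♚ ♝ ♞ ·│8
7│· ♟ · ♟ ♟ · · ·│7
6│♟ · · · · · ♟ ♜│6
5│· · ♟ · · ♟ · ♟│5
4│· · · · · · ♕ ·│4
3│♙ · · ♙ ♙ · · ·│3
2│· ♙ ♙ · · ♙ ♙ ♙│2
1│♖ · ♗ ♘ ♔ ♗ ♘ ♖│1
  ─────────────────
  a b c d e f g h


2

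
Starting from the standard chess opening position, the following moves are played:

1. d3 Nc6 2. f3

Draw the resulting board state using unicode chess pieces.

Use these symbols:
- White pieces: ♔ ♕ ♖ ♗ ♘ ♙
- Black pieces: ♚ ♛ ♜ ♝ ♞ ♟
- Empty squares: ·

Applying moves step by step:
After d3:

♜ ♞ ♝ ♛ ♚ ♝ ♞ ♜
♟ ♟ ♟ ♟ ♟ ♟ ♟ ♟
· · · · · · · ·
· · · · · · · ·
· · · · · · · ·
· · · ♙ · · · ·
♙ ♙ ♙ · ♙ ♙ ♙ ♙
♖ ♘ ♗ ♕ ♔ ♗ ♘ ♖


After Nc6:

♜ · ♝ ♛ ♚ ♝ ♞ ♜
♟ ♟ ♟ ♟ ♟ ♟ ♟ ♟
· · ♞ · · · · ·
· · · · · · · ·
· · · · · · · ·
· · · ♙ · · · ·
♙ ♙ ♙ · ♙ ♙ ♙ ♙
♖ ♘ ♗ ♕ ♔ ♗ ♘ ♖


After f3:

♜ · ♝ ♛ ♚ ♝ ♞ ♜
♟ ♟ ♟ ♟ ♟ ♟ ♟ ♟
· · ♞ · · · · ·
· · · · · · · ·
· · · · · · · ·
· · · ♙ · ♙ · ·
♙ ♙ ♙ · ♙ · ♙ ♙
♖ ♘ ♗ ♕ ♔ ♗ ♘ ♖



  a b c d e f g h
  ─────────────────
8│♜ · ♝ ♛ ♚ ♝ ♞ ♜│8
7│♟ ♟ ♟ ♟ ♟ ♟ ♟ ♟│7
6│· · ♞ · · · · ·│6
5│· · · · · · · ·│5
4│· · · · · · · ·│4
3│· · · ♙ · ♙ · ·│3
2│♙ ♙ ♙ · ♙ · ♙ ♙│2
1│♖ ♘ ♗ ♕ ♔ ♗ ♘ ♖│1
  ─────────────────
  a b c d e f g h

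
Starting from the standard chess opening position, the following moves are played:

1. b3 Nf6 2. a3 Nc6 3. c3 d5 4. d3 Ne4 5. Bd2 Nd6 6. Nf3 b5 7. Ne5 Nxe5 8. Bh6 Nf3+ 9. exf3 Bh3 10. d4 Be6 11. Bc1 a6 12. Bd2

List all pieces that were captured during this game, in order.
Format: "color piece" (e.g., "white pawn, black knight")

Tracking captures:
  Nxe5: captured white knight
  exf3: captured black knight

white knight, black knight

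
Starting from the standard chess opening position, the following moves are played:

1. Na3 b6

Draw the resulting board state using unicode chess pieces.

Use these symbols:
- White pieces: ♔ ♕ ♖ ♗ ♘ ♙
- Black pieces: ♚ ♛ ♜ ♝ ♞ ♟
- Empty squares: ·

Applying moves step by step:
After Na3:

♜ ♞ ♝ ♛ ♚ ♝ ♞ ♜
♟ ♟ ♟ ♟ ♟ ♟ ♟ ♟
· · · · · · · ·
· · · · · · · ·
· · · · · · · ·
♘ · · · · · · ·
♙ ♙ ♙ ♙ ♙ ♙ ♙ ♙
♖ · ♗ ♕ ♔ ♗ ♘ ♖


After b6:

♜ ♞ ♝ ♛ ♚ ♝ ♞ ♜
♟ · ♟ ♟ ♟ ♟ ♟ ♟
· ♟ · · · · · ·
· · · · · · · ·
· · · · · · · ·
♘ · · · · · · ·
♙ ♙ ♙ ♙ ♙ ♙ ♙ ♙
♖ · ♗ ♕ ♔ ♗ ♘ ♖



  a b c d e f g h
  ─────────────────
8│♜ ♞ ♝ ♛ ♚ ♝ ♞ ♜│8
7│♟ · ♟ ♟ ♟ ♟ ♟ ♟│7
6│· ♟ · · · · · ·│6
5│· · · · · · · ·│5
4│· · · · · · · ·│4
3│♘ · · · · · · ·│3
2│♙ ♙ ♙ ♙ ♙ ♙ ♙ ♙│2
1│♖ · ♗ ♕ ♔ ♗ ♘ ♖│1
  ─────────────────
  a b c d e f g h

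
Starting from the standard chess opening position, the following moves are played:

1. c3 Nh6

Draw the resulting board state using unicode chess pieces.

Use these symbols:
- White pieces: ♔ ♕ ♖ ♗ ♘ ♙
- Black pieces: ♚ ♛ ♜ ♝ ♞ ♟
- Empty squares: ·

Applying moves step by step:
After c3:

♜ ♞ ♝ ♛ ♚ ♝ ♞ ♜
♟ ♟ ♟ ♟ ♟ ♟ ♟ ♟
· · · · · · · ·
· · · · · · · ·
· · · · · · · ·
· · ♙ · · · · ·
♙ ♙ · ♙ ♙ ♙ ♙ ♙
♖ ♘ ♗ ♕ ♔ ♗ ♘ ♖


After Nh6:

♜ ♞ ♝ ♛ ♚ ♝ · ♜
♟ ♟ ♟ ♟ ♟ ♟ ♟ ♟
· · · · · · · ♞
· · · · · · · ·
· · · · · · · ·
· · ♙ · · · · ·
♙ ♙ · ♙ ♙ ♙ ♙ ♙
♖ ♘ ♗ ♕ ♔ ♗ ♘ ♖



  a b c d e f g h
  ─────────────────
8│♜ ♞ ♝ ♛ ♚ ♝ · ♜│8
7│♟ ♟ ♟ ♟ ♟ ♟ ♟ ♟│7
6│· · · · · · · ♞│6
5│· · · · · · · ·│5
4│· · · · · · · ·│4
3│· · ♙ · · · · ·│3
2│♙ ♙ · ♙ ♙ ♙ ♙ ♙│2
1│♖ ♘ ♗ ♕ ♔ ♗ ♘ ♖│1
  ─────────────────
  a b c d e f g h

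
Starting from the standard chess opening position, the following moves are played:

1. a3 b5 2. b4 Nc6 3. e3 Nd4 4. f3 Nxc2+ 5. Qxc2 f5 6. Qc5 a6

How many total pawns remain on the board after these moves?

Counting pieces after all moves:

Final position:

  a b c d e f g h
  ─────────────────
8│♜ · ♝ ♛ ♚ ♝ ♞ ♜│8
7│· · ♟ ♟ ♟ · ♟ ♟│7
6│♟ · · · · · · ·│6
5│· ♟ ♕ · · ♟ · ·│5
4│· ♙ · · · · · ·│4
3│♙ · · · ♙ ♙ · ·│3
2│· · · ♙ · · ♙ ♙│2
1│♖ ♘ ♗ · ♔ ♗ ♘ ♖│1
  ─────────────────
  a b c d e f g h


15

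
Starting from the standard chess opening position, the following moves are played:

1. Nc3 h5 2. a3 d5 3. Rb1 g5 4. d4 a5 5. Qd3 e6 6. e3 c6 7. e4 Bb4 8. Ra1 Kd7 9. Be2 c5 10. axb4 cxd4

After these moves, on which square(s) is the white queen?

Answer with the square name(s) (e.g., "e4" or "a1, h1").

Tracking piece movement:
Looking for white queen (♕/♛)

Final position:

  a b c d e f g h
  ─────────────────
8│♜ ♞ ♝ ♛ · · ♞ ♜│8
7│· ♟ · ♚ · ♟ · ·│7
6│· · · · ♟ · · ·│6
5│♟ · · ♟ · · ♟ ♟│5
4│· ♙ · ♟ ♙ · · ·│4
3│· · ♘ ♕ · · · ·│3
2│· ♙ ♙ · ♗ ♙ ♙ ♙│2
1│♖ · ♗ · ♔ · ♘ ♖│1
  ─────────────────
  a b c d e f g h


d3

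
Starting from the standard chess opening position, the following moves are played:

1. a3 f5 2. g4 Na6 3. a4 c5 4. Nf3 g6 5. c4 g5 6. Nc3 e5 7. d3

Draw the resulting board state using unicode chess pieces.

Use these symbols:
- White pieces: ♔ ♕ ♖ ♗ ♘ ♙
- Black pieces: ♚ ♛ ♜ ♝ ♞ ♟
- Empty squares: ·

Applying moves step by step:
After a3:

♜ ♞ ♝ ♛ ♚ ♝ ♞ ♜
♟ ♟ ♟ ♟ ♟ ♟ ♟ ♟
· · · · · · · ·
· · · · · · · ·
· · · · · · · ·
♙ · · · · · · ·
· ♙ ♙ ♙ ♙ ♙ ♙ ♙
♖ ♘ ♗ ♕ ♔ ♗ ♘ ♖


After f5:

♜ ♞ ♝ ♛ ♚ ♝ ♞ ♜
♟ ♟ ♟ ♟ ♟ · ♟ ♟
· · · · · · · ·
· · · · · ♟ · ·
· · · · · · · ·
♙ · · · · · · ·
· ♙ ♙ ♙ ♙ ♙ ♙ ♙
♖ ♘ ♗ ♕ ♔ ♗ ♘ ♖


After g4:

♜ ♞ ♝ ♛ ♚ ♝ ♞ ♜
♟ ♟ ♟ ♟ ♟ · ♟ ♟
· · · · · · · ·
· · · · · ♟ · ·
· · · · · · ♙ ·
♙ · · · · · · ·
· ♙ ♙ ♙ ♙ ♙ · ♙
♖ ♘ ♗ ♕ ♔ ♗ ♘ ♖


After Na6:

♜ · ♝ ♛ ♚ ♝ ♞ ♜
♟ ♟ ♟ ♟ ♟ · ♟ ♟
♞ · · · · · · ·
· · · · · ♟ · ·
· · · · · · ♙ ·
♙ · · · · · · ·
· ♙ ♙ ♙ ♙ ♙ · ♙
♖ ♘ ♗ ♕ ♔ ♗ ♘ ♖


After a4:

♜ · ♝ ♛ ♚ ♝ ♞ ♜
♟ ♟ ♟ ♟ ♟ · ♟ ♟
♞ · · · · · · ·
· · · · · ♟ · ·
♙ · · · · · ♙ ·
· · · · · · · ·
· ♙ ♙ ♙ ♙ ♙ · ♙
♖ ♘ ♗ ♕ ♔ ♗ ♘ ♖


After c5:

♜ · ♝ ♛ ♚ ♝ ♞ ♜
♟ ♟ · ♟ ♟ · ♟ ♟
♞ · · · · · · ·
· · ♟ · · ♟ · ·
♙ · · · · · ♙ ·
· · · · · · · ·
· ♙ ♙ ♙ ♙ ♙ · ♙
♖ ♘ ♗ ♕ ♔ ♗ ♘ ♖


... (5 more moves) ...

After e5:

♜ · ♝ ♛ ♚ ♝ ♞ ♜
♟ ♟ · ♟ · · · ♟
♞ · · · · · · ·
· · ♟ · ♟ ♟ ♟ ·
♙ · ♙ · · · ♙ ·
· · ♘ · · ♘ · ·
· ♙ · ♙ ♙ ♙ · ♙
♖ · ♗ ♕ ♔ ♗ · ♖


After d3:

♜ · ♝ ♛ ♚ ♝ ♞ ♜
♟ ♟ · ♟ · · · ♟
♞ · · · · · · ·
· · ♟ · ♟ ♟ ♟ ·
♙ · ♙ · · · ♙ ·
· · ♘ ♙ · ♘ · ·
· ♙ · · ♙ ♙ · ♙
♖ · ♗ ♕ ♔ ♗ · ♖



  a b c d e f g h
  ─────────────────
8│♜ · ♝ ♛ ♚ ♝ ♞ ♜│8
7│♟ ♟ · ♟ · · · ♟│7
6│♞ · · · · · · ·│6
5│· · ♟ · ♟ ♟ ♟ ·│5
4│♙ · ♙ · · · ♙ ·│4
3│· · ♘ ♙ · ♘ · ·│3
2│· ♙ · · ♙ ♙ · ♙│2
1│♖ · ♗ ♕ ♔ ♗ · ♖│1
  ─────────────────
  a b c d e f g h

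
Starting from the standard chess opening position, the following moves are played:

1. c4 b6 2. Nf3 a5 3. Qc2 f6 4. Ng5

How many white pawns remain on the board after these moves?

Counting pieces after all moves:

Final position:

  a b c d e f g h
  ─────────────────
8│♜ ♞ ♝ ♛ ♚ ♝ ♞ ♜│8
7│· · ♟ ♟ ♟ · ♟ ♟│7
6│· ♟ · · · ♟ · ·│6
5│♟ · · · · · ♘ ·│5
4│· · ♙ · · · · ·│4
3│· · · · · · · ·│3
2│♙ ♙ ♕ ♙ ♙ ♙ ♙ ♙│2
1│♖ ♘ ♗ · ♔ ♗ · ♖│1
  ─────────────────
  a b c d e f g h


8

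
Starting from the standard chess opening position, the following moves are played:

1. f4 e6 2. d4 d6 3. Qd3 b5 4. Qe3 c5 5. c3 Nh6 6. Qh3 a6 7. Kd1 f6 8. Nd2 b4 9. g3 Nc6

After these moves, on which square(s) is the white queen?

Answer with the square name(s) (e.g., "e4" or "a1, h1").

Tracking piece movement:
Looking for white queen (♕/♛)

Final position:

  a b c d e f g h
  ─────────────────
8│♜ · ♝ ♛ ♚ ♝ · ♜│8
7│· · · · · · ♟ ♟│7
6│♟ · ♞ ♟ ♟ ♟ · ♞│6
5│· · ♟ · · · · ·│5
4│· ♟ · ♙ · ♙ · ·│4
3│· · ♙ · · · ♙ ♕│3
2│♙ ♙ · ♘ ♙ · · ♙│2
1│♖ · ♗ ♔ · ♗ ♘ ♖│1
  ─────────────────
  a b c d e f g h


h3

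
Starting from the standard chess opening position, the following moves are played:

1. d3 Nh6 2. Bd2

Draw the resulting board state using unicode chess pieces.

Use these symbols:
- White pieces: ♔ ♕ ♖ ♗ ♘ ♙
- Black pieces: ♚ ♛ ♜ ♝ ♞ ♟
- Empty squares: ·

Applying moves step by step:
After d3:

♜ ♞ ♝ ♛ ♚ ♝ ♞ ♜
♟ ♟ ♟ ♟ ♟ ♟ ♟ ♟
· · · · · · · ·
· · · · · · · ·
· · · · · · · ·
· · · ♙ · · · ·
♙ ♙ ♙ · ♙ ♙ ♙ ♙
♖ ♘ ♗ ♕ ♔ ♗ ♘ ♖


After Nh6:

♜ ♞ ♝ ♛ ♚ ♝ · ♜
♟ ♟ ♟ ♟ ♟ ♟ ♟ ♟
· · · · · · · ♞
· · · · · · · ·
· · · · · · · ·
· · · ♙ · · · ·
♙ ♙ ♙ · ♙ ♙ ♙ ♙
♖ ♘ ♗ ♕ ♔ ♗ ♘ ♖


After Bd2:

♜ ♞ ♝ ♛ ♚ ♝ · ♜
♟ ♟ ♟ ♟ ♟ ♟ ♟ ♟
· · · · · · · ♞
· · · · · · · ·
· · · · · · · ·
· · · ♙ · · · ·
♙ ♙ ♙ ♗ ♙ ♙ ♙ ♙
♖ ♘ · ♕ ♔ ♗ ♘ ♖



  a b c d e f g h
  ─────────────────
8│♜ ♞ ♝ ♛ ♚ ♝ · ♜│8
7│♟ ♟ ♟ ♟ ♟ ♟ ♟ ♟│7
6│· · · · · · · ♞│6
5│· · · · · · · ·│5
4│· · · · · · · ·│4
3│· · · ♙ · · · ·│3
2│♙ ♙ ♙ ♗ ♙ ♙ ♙ ♙│2
1│♖ ♘ · ♕ ♔ ♗ ♘ ♖│1
  ─────────────────
  a b c d e f g h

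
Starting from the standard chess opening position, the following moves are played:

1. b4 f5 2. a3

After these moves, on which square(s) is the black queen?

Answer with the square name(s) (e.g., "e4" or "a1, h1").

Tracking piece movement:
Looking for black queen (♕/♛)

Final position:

  a b c d e f g h
  ─────────────────
8│♜ ♞ ♝ ♛ ♚ ♝ ♞ ♜│8
7│♟ ♟ ♟ ♟ ♟ · ♟ ♟│7
6│· · · · · · · ·│6
5│· · · · · ♟ · ·│5
4│· ♙ · · · · · ·│4
3│♙ · · · · · · ·│3
2│· · ♙ ♙ ♙ ♙ ♙ ♙│2
1│♖ ♘ ♗ ♕ ♔ ♗ ♘ ♖│1
  ─────────────────
  a b c d e f g h


d8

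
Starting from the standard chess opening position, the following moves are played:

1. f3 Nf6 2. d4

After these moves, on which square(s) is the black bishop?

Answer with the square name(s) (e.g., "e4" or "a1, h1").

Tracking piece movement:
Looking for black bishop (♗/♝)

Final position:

  a b c d e f g h
  ─────────────────
8│♜ ♞ ♝ ♛ ♚ ♝ · ♜│8
7│♟ ♟ ♟ ♟ ♟ ♟ ♟ ♟│7
6│· · · · · ♞ · ·│6
5│· · · · · · · ·│5
4│· · · ♙ · · · ·│4
3│· · · · · ♙ · ·│3
2│♙ ♙ ♙ · ♙ · ♙ ♙│2
1│♖ ♘ ♗ ♕ ♔ ♗ ♘ ♖│1
  ─────────────────
  a b c d e f g h


c8, f8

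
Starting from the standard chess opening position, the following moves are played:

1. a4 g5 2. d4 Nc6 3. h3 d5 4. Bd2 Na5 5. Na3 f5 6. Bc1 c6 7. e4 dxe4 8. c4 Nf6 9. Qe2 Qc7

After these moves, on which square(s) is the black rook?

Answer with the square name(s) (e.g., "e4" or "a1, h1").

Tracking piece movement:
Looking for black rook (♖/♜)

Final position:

  a b c d e f g h
  ─────────────────
8│♜ · ♝ · ♚ ♝ · ♜│8
7│♟ ♟ ♛ · ♟ · · ♟│7
6│· · ♟ · · ♞ · ·│6
5│♞ · · · · ♟ ♟ ·│5
4│♙ · ♙ ♙ ♟ · · ·│4
3│♘ · · · · · · ♙│3
2│· ♙ · · ♕ ♙ ♙ ·│2
1│♖ · ♗ · ♔ ♗ ♘ ♖│1
  ─────────────────
  a b c d e f g h


a8, h8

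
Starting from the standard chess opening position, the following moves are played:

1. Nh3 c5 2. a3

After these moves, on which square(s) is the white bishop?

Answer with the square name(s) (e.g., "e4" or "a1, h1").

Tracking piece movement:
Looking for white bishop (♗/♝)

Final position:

  a b c d e f g h
  ─────────────────
8│♜ ♞ ♝ ♛ ♚ ♝ ♞ ♜│8
7│♟ ♟ · ♟ ♟ ♟ ♟ ♟│7
6│· · · · · · · ·│6
5│· · ♟ · · · · ·│5
4│· · · · · · · ·│4
3│♙ · · · · · · ♘│3
2│· ♙ ♙ ♙ ♙ ♙ ♙ ♙│2
1│♖ ♘ ♗ ♕ ♔ ♗ · ♖│1
  ─────────────────
  a b c d e f g h


c1, f1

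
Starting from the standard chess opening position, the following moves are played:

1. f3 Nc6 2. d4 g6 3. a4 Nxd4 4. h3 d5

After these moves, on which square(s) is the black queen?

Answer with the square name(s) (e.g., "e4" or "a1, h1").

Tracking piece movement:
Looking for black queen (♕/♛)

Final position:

  a b c d e f g h
  ─────────────────
8│♜ · ♝ ♛ ♚ ♝ ♞ ♜│8
7│♟ ♟ ♟ · ♟ ♟ · ♟│7
6│· · · · · · ♟ ·│6
5│· · · ♟ · · · ·│5
4│♙ · · ♞ · · · ·│4
3│· · · · · ♙ · ♙│3
2│· ♙ ♙ · ♙ · ♙ ·│2
1│♖ ♘ ♗ ♕ ♔ ♗ ♘ ♖│1
  ─────────────────
  a b c d e f g h


d8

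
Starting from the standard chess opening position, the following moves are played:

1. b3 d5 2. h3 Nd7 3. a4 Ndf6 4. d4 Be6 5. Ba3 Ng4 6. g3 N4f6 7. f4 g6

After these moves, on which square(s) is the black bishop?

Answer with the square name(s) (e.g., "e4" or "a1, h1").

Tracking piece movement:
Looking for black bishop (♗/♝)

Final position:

  a b c d e f g h
  ─────────────────
8│♜ · · ♛ ♚ ♝ ♞ ♜│8
7│♟ ♟ ♟ · ♟ ♟ · ♟│7
6│· · · · ♝ ♞ ♟ ·│6
5│· · · ♟ · · · ·│5
4│♙ · · ♙ · ♙ · ·│4
3│♗ ♙ · · · · ♙ ♙│3
2│· · ♙ · ♙ · · ·│2
1│♖ ♘ · ♕ ♔ ♗ ♘ ♖│1
  ─────────────────
  a b c d e f g h


e6, f8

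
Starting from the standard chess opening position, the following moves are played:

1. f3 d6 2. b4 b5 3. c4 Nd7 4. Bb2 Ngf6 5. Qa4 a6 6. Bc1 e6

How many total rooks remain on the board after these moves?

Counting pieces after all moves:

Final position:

  a b c d e f g h
  ─────────────────
8│♜ · ♝ ♛ ♚ ♝ · ♜│8
7│· · ♟ ♞ · ♟ ♟ ♟│7
6│♟ · · ♟ ♟ ♞ · ·│6
5│· ♟ · · · · · ·│5
4│♕ ♙ ♙ · · · · ·│4
3│· · · · · ♙ · ·│3
2│♙ · · ♙ ♙ · ♙ ♙│2
1│♖ ♘ ♗ · ♔ ♗ ♘ ♖│1
  ─────────────────
  a b c d e f g h


4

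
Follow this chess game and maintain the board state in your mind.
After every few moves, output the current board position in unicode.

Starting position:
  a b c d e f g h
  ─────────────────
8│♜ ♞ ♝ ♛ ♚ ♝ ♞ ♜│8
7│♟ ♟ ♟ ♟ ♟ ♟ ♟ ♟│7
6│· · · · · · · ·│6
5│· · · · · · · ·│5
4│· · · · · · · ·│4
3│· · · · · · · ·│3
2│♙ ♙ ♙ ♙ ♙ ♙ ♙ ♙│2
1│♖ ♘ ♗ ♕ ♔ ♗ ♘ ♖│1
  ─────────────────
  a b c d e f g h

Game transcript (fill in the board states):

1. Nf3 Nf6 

  a b c d e f g h
  ─────────────────
8│♜ ♞ ♝ ♛ ♚ ♝ · ♜│8
7│♟ ♟ ♟ ♟ ♟ ♟ ♟ ♟│7
6│· · · · · ♞ · ·│6
5│· · · · · · · ·│5
4│· · · · · · · ·│4
3│· · · · · ♘ · ·│3
2│♙ ♙ ♙ ♙ ♙ ♙ ♙ ♙│2
1│♖ ♘ ♗ ♕ ♔ ♗ · ♖│1
  ─────────────────
  a b c d e f g h

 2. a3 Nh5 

  a b c d e f g h
  ─────────────────
8│♜ ♞ ♝ ♛ ♚ ♝ · ♜│8
7│♟ ♟ ♟ ♟ ♟ ♟ ♟ ♟│7
6│· · · · · · · ·│6
5│· · · · · · · ♞│5
4│· · · · · · · ·│4
3│♙ · · · · ♘ · ·│3
2│· ♙ ♙ ♙ ♙ ♙ ♙ ♙│2
1│♖ ♘ ♗ ♕ ♔ ♗ · ♖│1
  ─────────────────
  a b c d e f g h

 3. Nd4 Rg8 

  a b c d e f g h
  ─────────────────
8│♜ ♞ ♝ ♛ ♚ ♝ ♜ ·│8
7│♟ ♟ ♟ ♟ ♟ ♟ ♟ ♟│7
6│· · · · · · · ·│6
5│· · · · · · · ♞│5
4│· · · ♘ · · · ·│4
3│♙ · · · · · · ·│3
2│· ♙ ♙ ♙ ♙ ♙ ♙ ♙│2
1│♖ ♘ ♗ ♕ ♔ ♗ · ♖│1
  ─────────────────
  a b c d e f g h



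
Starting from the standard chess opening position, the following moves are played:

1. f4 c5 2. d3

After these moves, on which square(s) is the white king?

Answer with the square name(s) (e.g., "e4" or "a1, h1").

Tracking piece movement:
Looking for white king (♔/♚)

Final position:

  a b c d e f g h
  ─────────────────
8│♜ ♞ ♝ ♛ ♚ ♝ ♞ ♜│8
7│♟ ♟ · ♟ ♟ ♟ ♟ ♟│7
6│· · · · · · · ·│6
5│· · ♟ · · · · ·│5
4│· · · · · ♙ · ·│4
3│· · · ♙ · · · ·│3
2│♙ ♙ ♙ · ♙ · ♙ ♙│2
1│♖ ♘ ♗ ♕ ♔ ♗ ♘ ♖│1
  ─────────────────
  a b c d e f g h


e1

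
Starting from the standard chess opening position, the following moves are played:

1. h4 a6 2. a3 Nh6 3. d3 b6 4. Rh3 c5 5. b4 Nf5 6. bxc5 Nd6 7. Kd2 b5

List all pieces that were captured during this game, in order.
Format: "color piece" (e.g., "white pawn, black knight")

Tracking captures:
  bxc5: captured black pawn

black pawn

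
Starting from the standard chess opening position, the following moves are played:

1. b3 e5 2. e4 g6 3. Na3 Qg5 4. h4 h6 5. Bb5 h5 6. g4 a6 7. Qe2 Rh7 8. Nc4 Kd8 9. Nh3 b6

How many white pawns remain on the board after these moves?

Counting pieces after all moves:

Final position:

  a b c d e f g h
  ─────────────────
8│♜ ♞ ♝ ♚ · ♝ ♞ ·│8
7│· · ♟ ♟ · ♟ · ♜│7
6│♟ ♟ · · · · ♟ ·│6
5│· ♗ · · ♟ · ♛ ♟│5
4│· · ♘ · ♙ · ♙ ♙│4
3│· ♙ · · · · · ♘│3
2│♙ · ♙ ♙ ♕ ♙ · ·│2
1│♖ · ♗ · ♔ · · ♖│1
  ─────────────────
  a b c d e f g h


8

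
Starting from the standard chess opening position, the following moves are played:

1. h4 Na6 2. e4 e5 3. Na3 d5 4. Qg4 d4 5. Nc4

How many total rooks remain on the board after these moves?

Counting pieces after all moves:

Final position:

  a b c d e f g h
  ─────────────────
8│♜ · ♝ ♛ ♚ ♝ ♞ ♜│8
7│♟ ♟ ♟ · · ♟ ♟ ♟│7
6│♞ · · · · · · ·│6
5│· · · · ♟ · · ·│5
4│· · ♘ ♟ ♙ · ♕ ♙│4
3│· · · · · · · ·│3
2│♙ ♙ ♙ ♙ · ♙ ♙ ·│2
1│♖ · ♗ · ♔ ♗ ♘ ♖│1
  ─────────────────
  a b c d e f g h


4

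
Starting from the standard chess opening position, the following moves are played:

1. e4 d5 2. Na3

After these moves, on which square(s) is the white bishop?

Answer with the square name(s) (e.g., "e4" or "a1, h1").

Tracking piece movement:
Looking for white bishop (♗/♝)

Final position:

  a b c d e f g h
  ─────────────────
8│♜ ♞ ♝ ♛ ♚ ♝ ♞ ♜│8
7│♟ ♟ ♟ · ♟ ♟ ♟ ♟│7
6│· · · · · · · ·│6
5│· · · ♟ · · · ·│5
4│· · · · ♙ · · ·│4
3│♘ · · · · · · ·│3
2│♙ ♙ ♙ ♙ · ♙ ♙ ♙│2
1│♖ · ♗ ♕ ♔ ♗ ♘ ♖│1
  ─────────────────
  a b c d e f g h


c1, f1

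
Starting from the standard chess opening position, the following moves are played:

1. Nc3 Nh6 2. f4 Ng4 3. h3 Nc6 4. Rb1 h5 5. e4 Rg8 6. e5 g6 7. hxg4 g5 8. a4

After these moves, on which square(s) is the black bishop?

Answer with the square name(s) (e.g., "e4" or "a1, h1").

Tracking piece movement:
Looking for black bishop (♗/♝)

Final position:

  a b c d e f g h
  ─────────────────
8│♜ · ♝ ♛ ♚ ♝ ♜ ·│8
7│♟ ♟ ♟ ♟ ♟ ♟ · ·│7
6│· · ♞ · · · · ·│6
5│· · · · ♙ · ♟ ♟│5
4│♙ · · · · ♙ ♙ ·│4
3│· · ♘ · · · · ·│3
2│· ♙ ♙ ♙ · · ♙ ·│2
1│· ♖ ♗ ♕ ♔ ♗ ♘ ♖│1
  ─────────────────
  a b c d e f g h


c8, f8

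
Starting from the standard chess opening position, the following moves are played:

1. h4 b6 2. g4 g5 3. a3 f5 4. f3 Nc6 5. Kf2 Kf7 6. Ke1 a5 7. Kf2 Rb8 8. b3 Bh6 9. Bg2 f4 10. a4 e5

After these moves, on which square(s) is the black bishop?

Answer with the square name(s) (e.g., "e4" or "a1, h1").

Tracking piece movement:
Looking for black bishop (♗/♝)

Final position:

  a b c d e f g h
  ─────────────────
8│· ♜ ♝ ♛ · · ♞ ♜│8
7│· · ♟ ♟ · ♚ · ♟│7
6│· ♟ ♞ · · · · ♝│6
5│♟ · · · ♟ · ♟ ·│5
4│♙ · · · · ♟ ♙ ♙│4
3│· ♙ · · · ♙ · ·│3
2│· · ♙ ♙ ♙ ♔ ♗ ·│2
1│♖ ♘ ♗ ♕ · · ♘ ♖│1
  ─────────────────
  a b c d e f g h


c8, h6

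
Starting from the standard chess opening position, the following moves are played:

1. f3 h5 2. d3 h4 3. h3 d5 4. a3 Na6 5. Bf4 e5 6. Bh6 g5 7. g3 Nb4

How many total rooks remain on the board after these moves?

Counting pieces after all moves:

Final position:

  a b c d e f g h
  ─────────────────
8│♜ · ♝ ♛ ♚ ♝ ♞ ♜│8
7│♟ ♟ ♟ · · ♟ · ·│7
6│· · · · · · · ♗│6
5│· · · ♟ ♟ · ♟ ·│5
4│· ♞ · · · · · ♟│4
3│♙ · · ♙ · ♙ ♙ ♙│3
2│· ♙ ♙ · ♙ · · ·│2
1│♖ ♘ · ♕ ♔ ♗ ♘ ♖│1
  ─────────────────
  a b c d e f g h


4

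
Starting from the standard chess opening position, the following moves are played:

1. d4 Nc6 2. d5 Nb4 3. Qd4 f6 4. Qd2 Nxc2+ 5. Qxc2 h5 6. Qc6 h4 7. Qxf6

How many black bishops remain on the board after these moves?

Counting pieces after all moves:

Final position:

  a b c d e f g h
  ─────────────────
8│♜ · ♝ ♛ ♚ ♝ ♞ ♜│8
7│♟ ♟ ♟ ♟ ♟ · ♟ ·│7
6│· · · · · ♕ · ·│6
5│· · · ♙ · · · ·│5
4│· · · · · · · ♟│4
3│· · · · · · · ·│3
2│♙ ♙ · · ♙ ♙ ♙ ♙│2
1│♖ ♘ ♗ · ♔ ♗ ♘ ♖│1
  ─────────────────
  a b c d e f g h


2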